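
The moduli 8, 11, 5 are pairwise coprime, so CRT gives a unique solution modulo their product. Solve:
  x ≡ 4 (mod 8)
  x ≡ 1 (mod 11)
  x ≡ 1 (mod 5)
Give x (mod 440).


Moduli 8, 11, 5 are pairwise coprime; by CRT there is a unique solution modulo M = 8 · 11 · 5 = 440.
Solve pairwise, accumulating the modulus:
  Start with x ≡ 4 (mod 8).
  Combine with x ≡ 1 (mod 11): since gcd(8, 11) = 1, we get a unique residue mod 88.
    Write x = 4 + 8·t and substitute into x ≡ 1 (mod 11): 8·t ≡ 1 − 4 = -3 (mod 11).
    Reduce coefficients mod 11: 8·t ≡ 8 (mod 11).
    The inverse of 8 mod 11 is 7 (since 8·7 = 56 = 5·11 + 1), so t ≡ 7·8 = 56 ≡ 1 (mod 11).
    Then x = 4 + 8·1 = 12, valid modulo lcm(8, 11) = 88: x ≡ 12 (mod 88).
  Combine with x ≡ 1 (mod 5): since gcd(88, 5) = 1, we get a unique residue mod 440.
    Write x = 12 + 88·t and substitute into x ≡ 1 (mod 5): 88·t ≡ 1 − 12 = -11 (mod 5).
    Reduce coefficients mod 5: 3·t ≡ 4 (mod 5).
    The inverse of 3 mod 5 is 2 (since 3·2 = 6 = 1·5 + 1), so t ≡ 2·4 = 8 ≡ 3 (mod 5).
    Then x = 12 + 88·3 = 276, valid modulo lcm(88, 5) = 440: x ≡ 276 (mod 440).
Verify: 276 mod 8 = 4 ✓, 276 mod 11 = 1 ✓, 276 mod 5 = 1 ✓.

x ≡ 276 (mod 440).


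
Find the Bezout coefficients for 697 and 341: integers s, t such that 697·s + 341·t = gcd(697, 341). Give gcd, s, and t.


Euclidean algorithm on (697, 341) — divide until remainder is 0:
  697 = 2 · 341 + 15
  341 = 22 · 15 + 11
  15 = 1 · 11 + 4
  11 = 2 · 4 + 3
  4 = 1 · 3 + 1
  3 = 3 · 1 + 0
gcd(697, 341) = 1.
Track Bezout coefficients alongside the remainders: start with r₀ = 697 = a·1 + b·0 (s = 1, t = 0) and r₁ = 341 = a·0 + b·1 (s = 0, t = 1); each new remainder r_{k+1} = r_{k-1} − q_k·r_k inherits s_{k+1} = s_{k-1} − q_k·s_k, t_{k+1} = t_{k-1} − q_k·t_k, so r_k = a·s_k + b·t_k at every step:
  q = 2: r = 15, s = 1 − 2·0 = 1, t = 0 − 2·1 = -2  (check: 697·1 + 341·(-2) = 15)
  q = 22: r = 11, s = 0 − 22·1 = -22, t = 1 − 22·(-2) = 45  (check: 697·(-22) + 341·45 = 11)
  q = 1: r = 4, s = 1 − 1·(-22) = 23, t = -2 − 1·45 = -47  (check: 697·23 + 341·(-47) = 4)
  q = 2: r = 3, s = -22 − 2·23 = -68, t = 45 − 2·(-47) = 139  (check: 697·(-68) + 341·139 = 3)
  q = 1: r = 1, s = 23 − 1·(-68) = 91, t = -47 − 1·139 = -186  (check: 697·91 + 341·(-186) = 1)
The row with r = 1 (the gcd) gives the Bezout coefficients s = 91, t = -186.
Result: 697 · (91) + 341 · (-186) = 1.

gcd(697, 341) = 1; s = 91, t = -186 (check: 697·91 + 341·(-186) = 1).


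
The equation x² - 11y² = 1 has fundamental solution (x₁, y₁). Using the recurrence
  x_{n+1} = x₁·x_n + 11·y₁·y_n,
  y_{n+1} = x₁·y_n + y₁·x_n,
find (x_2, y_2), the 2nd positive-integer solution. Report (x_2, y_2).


Step 1: Find the fundamental solution (x₁, y₁) of x² - 11y² = 1.
  Expand √11 as a continued fraction. a₀ = ⌊√11⌋ = 3; iterate m_{k+1} = d_k·a_k − m_k, d_{k+1} = (11 − m_{k+1}²)/d_k, a_{k+1} = ⌊(a₀ + m_{k+1})/d_{k+1}⌋ (starting m₀ = 0, d₀ = 1), with convergents p_k = a_k·p_{k-1} + p_{k-2}, q_k = a_k·q_{k-1} + q_{k-2} (p₋₁ = 1, q₋₁ = 0):
  k = 0: a₀ = 3; p₀/q₀ = 3/1; p₀² − 11·q₀² = 9 − 11 = -2.
  k = 1: m = 3, d = 2, a = ⌊(3 + 3)/2⌋ = 3; p/q = (3·3 + 1)/(3·1 + 0) = 10/3; p² − 11·q² = 100 − 99 = 1.
  The first convergent with p² − 11·q² = 1 gives the fundamental solution (x₁, y₁) = (10, 3).
Step 2: Apply the recurrence (x_{n+1}, y_{n+1}) = (x₁x_n + 11y₁y_n, x₁y_n + y₁x_n) repeatedly.
  From (x_1, y_1) = (10, 3): x_2 = 10·10 + 11·3·3 = 199; y_2 = 10·3 + 3·10 = 60.
Step 3: Verify x_2² - 11·y_2² = 39601 - 39600 = 1 (should be 1). ✓

(x_1, y_1) = (10, 3); (x_2, y_2) = (199, 60).


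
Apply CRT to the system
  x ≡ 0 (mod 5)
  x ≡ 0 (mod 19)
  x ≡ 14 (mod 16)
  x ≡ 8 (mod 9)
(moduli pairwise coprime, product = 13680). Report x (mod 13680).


Product of moduli M = 5 · 19 · 16 · 9 = 13680.
Merge one congruence at a time:
  Start: x ≡ 0 (mod 5).
  Combine with x ≡ 0 (mod 19); new modulus lcm = 95.
    Write x = 0 + 5·t and substitute into x ≡ 0 (mod 19): 5·t ≡ 0 − 0 = 0 (mod 19).
    The inverse of 5 mod 19 is 4 (since 5·4 = 20 = 1·19 + 1), so t ≡ 4·0 = 0 ≡ 0 (mod 19).
    Then x = 0 + 5·0 = 0, valid modulo lcm(5, 19) = 95: x ≡ 0 (mod 95).
  Combine with x ≡ 14 (mod 16); new modulus lcm = 1520.
    Write x = 0 + 95·t and substitute into x ≡ 14 (mod 16): 95·t ≡ 14 − 0 = 14 (mod 16).
    Reduce coefficients mod 16: 15·t ≡ 14 (mod 16).
    The inverse of 15 mod 16 is 15 (since 15·15 = 225 = 14·16 + 1), so t ≡ 15·14 = 210 ≡ 2 (mod 16).
    Then x = 0 + 95·2 = 190, valid modulo lcm(95, 16) = 1520: x ≡ 190 (mod 1520).
  Combine with x ≡ 8 (mod 9); new modulus lcm = 13680.
    Write x = 190 + 1520·t and substitute into x ≡ 8 (mod 9): 1520·t ≡ 8 − 190 = -182 (mod 9).
    Reduce coefficients mod 9: 8·t ≡ 7 (mod 9).
    The inverse of 8 mod 9 is 8 (since 8·8 = 64 = 7·9 + 1), so t ≡ 8·7 = 56 ≡ 2 (mod 9).
    Then x = 190 + 1520·2 = 3230, valid modulo lcm(1520, 9) = 13680: x ≡ 3230 (mod 13680).
Verify against each original: 3230 mod 5 = 0, 3230 mod 19 = 0, 3230 mod 16 = 14, 3230 mod 9 = 8.

x ≡ 3230 (mod 13680).


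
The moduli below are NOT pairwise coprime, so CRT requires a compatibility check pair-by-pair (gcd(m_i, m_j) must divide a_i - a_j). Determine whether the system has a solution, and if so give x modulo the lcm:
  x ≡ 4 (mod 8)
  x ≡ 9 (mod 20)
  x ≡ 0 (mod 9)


Moduli 8, 20, 9 are not pairwise coprime, so CRT works modulo lcm(m_i) when all pairwise compatibility conditions hold.
Pairwise compatibility: gcd(m_i, m_j) must divide a_i - a_j for every pair.
Merge one congruence at a time:
  Start: x ≡ 4 (mod 8).
  Combine with x ≡ 9 (mod 20): gcd(8, 20) = 4, and 9 - 4 = 5 is NOT divisible by 4.
    ⇒ system is inconsistent (no integer solution).

No solution (the system is inconsistent).


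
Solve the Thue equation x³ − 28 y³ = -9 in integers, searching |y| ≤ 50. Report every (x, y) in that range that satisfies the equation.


The equation is x³ - 28y³ = -9. For fixed y, x³ = 28·y³ − 9, so a solution requires the RHS to be a perfect cube.
Strategy: iterate y from -50 to 50, compute RHS = 28·y³ − 9, and check whether it is a (positive or negative) perfect cube.
Check small values of y:
  y = 0: RHS = -9 is not a perfect cube.
  y = 1: RHS = 19 is not a perfect cube.
  y = -1: RHS = -37 is not a perfect cube.
  y = 2: RHS = 215 is not a perfect cube.
  y = -2: RHS = -233 is not a perfect cube.
  y = 3: RHS = 747 is not a perfect cube.
  y = -3: RHS = -765 is not a perfect cube.
Continuing the search up to |y| = 50 finds no solutions either.
No (x, y) in the scanned range satisfies the equation.

No integer solutions with |y| ≤ 50.


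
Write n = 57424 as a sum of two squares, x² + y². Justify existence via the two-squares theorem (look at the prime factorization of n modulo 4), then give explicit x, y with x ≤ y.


Step 1: Factor n = 57424 = 2^4 · 37 · 97.
Step 2: Check the mod-4 condition on each prime factor: 2 = 2 (special); 37 ≡ 1 (mod 4), exponent 1; 97 ≡ 1 (mod 4), exponent 1.
All primes ≡ 3 (mod 4) appear to even exponent (or don't appear), so by the two-squares theorem n IS expressible as a sum of two squares.
Step 3: Build a representation. Group n = k² · m with k = 4 and m = 37 · 97 = 3589 (a product of primes ≡ 1 (mod 4)); a representation of m scales to one of n via (k·x)² + (k·y)² = k²(x² + y²). Each prime p ≡ 1 (mod 4) is itself a sum of two squares; find a² by testing p − a² for a perfect square:
  37: 37 − 1² = 36 = 6² ⇒ 37 = 1² + 6².
  97: 97 − 1² = 96, 97 − 2² = 93, 97 − 3² = 88, 97 − 4² = 81 = 9² ⇒ 97 = 4² + 9².
  Combine using the Brahmagupta–Fibonacci identity (a² + b²)(c² + d²) = (ac − bd)² + (ad + bc)² = (ac + bd)² + (ad − bc)²:
  37 · 97 = 3589: from (1² + 6²)(4² + 9²), take (1·4 − 6·9, 1·9 + 6·4) = (4 − 54, 9 + 24) = (-50, 33); dropping signs (only squares matter) gives (50, 33); check 50² + 33² = 2500 + 1089 = 3589 ✓.
  Scale by k = 4: (4·50, 4·33) = (200, 132).
Step 4: Order so x ≤ y and verify: 132² + 200² = 17424 + 40000 = 57424 = n. ✓

n = 57424 = 132² + 200² (one valid representation with x ≤ y).


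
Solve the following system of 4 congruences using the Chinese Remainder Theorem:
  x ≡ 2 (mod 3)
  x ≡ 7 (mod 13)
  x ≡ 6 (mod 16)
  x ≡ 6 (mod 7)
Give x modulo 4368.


Product of moduli M = 3 · 13 · 16 · 7 = 4368.
Merge one congruence at a time:
  Start: x ≡ 2 (mod 3).
  Combine with x ≡ 7 (mod 13); new modulus lcm = 39.
    Write x = 2 + 3·t and substitute into x ≡ 7 (mod 13): 3·t ≡ 7 − 2 = 5 (mod 13).
    The inverse of 3 mod 13 is 9 (since 3·9 = 27 = 2·13 + 1), so t ≡ 9·5 = 45 ≡ 6 (mod 13).
    Then x = 2 + 3·6 = 20, valid modulo lcm(3, 13) = 39: x ≡ 20 (mod 39).
  Combine with x ≡ 6 (mod 16); new modulus lcm = 624.
    Write x = 20 + 39·t and substitute into x ≡ 6 (mod 16): 39·t ≡ 6 − 20 = -14 (mod 16).
    Reduce coefficients mod 16: 7·t ≡ 2 (mod 16).
    The inverse of 7 mod 16 is 7 (since 7·7 = 49 = 3·16 + 1), so t ≡ 7·2 = 14 ≡ 14 (mod 16).
    Then x = 20 + 39·14 = 566, valid modulo lcm(39, 16) = 624: x ≡ 566 (mod 624).
  Combine with x ≡ 6 (mod 7); new modulus lcm = 4368.
    Write x = 566 + 624·t and substitute into x ≡ 6 (mod 7): 624·t ≡ 6 − 566 = -560 (mod 7).
    Reduce coefficients mod 7: 1·t ≡ 0 (mod 7).
    So t ≡ 0 (mod 7).
    Then x = 566 + 624·0 = 566, valid modulo lcm(624, 7) = 4368: x ≡ 566 (mod 4368).
Verify against each original: 566 mod 3 = 2, 566 mod 13 = 7, 566 mod 16 = 6, 566 mod 7 = 6.

x ≡ 566 (mod 4368).


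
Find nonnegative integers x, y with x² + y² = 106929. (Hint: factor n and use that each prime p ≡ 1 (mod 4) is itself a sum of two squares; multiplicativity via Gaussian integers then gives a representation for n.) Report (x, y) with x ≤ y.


Step 1: Factor n = 106929 = 3^2 · 109^2.
Step 2: Check the mod-4 condition on each prime factor: 3 ≡ 3 (mod 4), exponent 2 (must be even); 109 ≡ 1 (mod 4), exponent 2.
All primes ≡ 3 (mod 4) appear to even exponent (or don't appear), so by the two-squares theorem n IS expressible as a sum of two squares.
Step 3: Build a representation. Group n = k² · m with k = 3 and m = 109 · 109 = 11881 (a product of primes ≡ 1 (mod 4)); a representation of m scales to one of n via (k·x)² + (k·y)² = k²(x² + y²). Each prime p ≡ 1 (mod 4) is itself a sum of two squares; find a² by testing p − a² for a perfect square:
  109: 109 − 1² = 108, 109 − 2² = 105, 109 − 3² = 100 = 10² ⇒ 109 = 3² + 10².
  Combine using the Brahmagupta–Fibonacci identity (a² + b²)(c² + d²) = (ac − bd)² + (ad + bc)² = (ac + bd)² + (ad − bc)²:
  109 · 109 = 11881: from (3² + 10²)(3² + 10²), take (3·3 − 10·10, 3·10 + 10·3) = (9 − 100, 30 + 30) = (-91, 60); dropping signs (only squares matter) gives (91, 60); check 91² + 60² = 8281 + 3600 = 11881 ✓.
  Scale by k = 3: (3·91, 3·60) = (273, 180).
Step 4: Order so x ≤ y and verify: 180² + 273² = 32400 + 74529 = 106929 = n. ✓

n = 106929 = 180² + 273² (one valid representation with x ≤ y).


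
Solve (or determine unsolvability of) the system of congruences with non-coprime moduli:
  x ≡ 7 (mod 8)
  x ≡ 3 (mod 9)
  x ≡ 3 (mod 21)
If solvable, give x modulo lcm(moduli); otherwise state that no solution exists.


Moduli 8, 9, 21 are not pairwise coprime, so CRT works modulo lcm(m_i) when all pairwise compatibility conditions hold.
Pairwise compatibility: gcd(m_i, m_j) must divide a_i - a_j for every pair.
Merge one congruence at a time:
  Start: x ≡ 7 (mod 8).
  Combine with x ≡ 3 (mod 9): gcd(8, 9) = 1; 3 - 7 = -4, which IS divisible by 1, so compatible.
    Write x = 7 + 8·t and substitute into x ≡ 3 (mod 9): 8·t ≡ 3 − 7 = -4 (mod 9).
    Reduce coefficients mod 9: 8·t ≡ 5 (mod 9).
    The inverse of 8 mod 9 is 8 (since 8·8 = 64 = 7·9 + 1), so t ≡ 8·5 = 40 ≡ 4 (mod 9).
    Then x = 7 + 8·4 = 39, valid modulo lcm(8, 9) = 72: x ≡ 39 (mod 72).
  Combine with x ≡ 3 (mod 21): gcd(72, 21) = 3; 3 - 39 = -36, which IS divisible by 3, so compatible.
    Write x = 39 + 72·t and substitute into x ≡ 3 (mod 21): 72·t ≡ 3 − 39 = -36 (mod 21).
    Divide the congruence (and modulus) by g = 3: 24·t ≡ -12 (mod 7).
    Reduce coefficients mod 7: 3·t ≡ 2 (mod 7).
    The inverse of 3 mod 7 is 5 (since 3·5 = 15 = 2·7 + 1), so t ≡ 5·2 = 10 ≡ 3 (mod 7).
    Then x = 39 + 72·3 = 255, valid modulo lcm(72, 21) = 504: x ≡ 255 (mod 504).
Verify: 255 mod 8 = 7, 255 mod 9 = 3, 255 mod 21 = 3.

x ≡ 255 (mod 504).


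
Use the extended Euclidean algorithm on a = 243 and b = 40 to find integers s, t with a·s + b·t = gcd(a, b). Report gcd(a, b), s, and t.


Euclidean algorithm on (243, 40) — divide until remainder is 0:
  243 = 6 · 40 + 3
  40 = 13 · 3 + 1
  3 = 3 · 1 + 0
gcd(243, 40) = 1.
Track Bezout coefficients alongside the remainders: start with r₀ = 243 = a·1 + b·0 (s = 1, t = 0) and r₁ = 40 = a·0 + b·1 (s = 0, t = 1); each new remainder r_{k+1} = r_{k-1} − q_k·r_k inherits s_{k+1} = s_{k-1} − q_k·s_k, t_{k+1} = t_{k-1} − q_k·t_k, so r_k = a·s_k + b·t_k at every step:
  q = 6: r = 3, s = 1 − 6·0 = 1, t = 0 − 6·1 = -6  (check: 243·1 + 40·(-6) = 3)
  q = 13: r = 1, s = 0 − 13·1 = -13, t = 1 − 13·(-6) = 79  (check: 243·(-13) + 40·79 = 1)
The row with r = 1 (the gcd) gives the Bezout coefficients s = -13, t = 79.
Result: 243 · (-13) + 40 · (79) = 1.

gcd(243, 40) = 1; s = -13, t = 79 (check: 243·(-13) + 40·79 = 1).


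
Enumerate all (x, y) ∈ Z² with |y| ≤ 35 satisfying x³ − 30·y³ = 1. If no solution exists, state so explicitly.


The equation is x³ - 30y³ = 1. For fixed y, x³ = 30·y³ + 1, so a solution requires the RHS to be a perfect cube.
Strategy: iterate y from -35 to 35, compute RHS = 30·y³ + 1, and check whether it is a (positive or negative) perfect cube.
Check small values of y:
  y = 0: RHS = 1 = (1)³ ⇒ x = 1 works.
  y = 1: RHS = 31 is not a perfect cube.
  y = -1: RHS = -29 is not a perfect cube.
  y = 2: RHS = 241 is not a perfect cube.
  y = -2: RHS = -239 is not a perfect cube.
  y = 3: RHS = 811 is not a perfect cube.
  y = -3: RHS = -809 is not a perfect cube.
Continuing the search up to |y| = 35 finds no further solutions beyond those listed.
Collected solutions: (1, 0).

Solutions (with |y| ≤ 35): (1, 0).


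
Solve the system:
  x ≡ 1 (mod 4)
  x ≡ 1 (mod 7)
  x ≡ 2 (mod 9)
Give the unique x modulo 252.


Moduli 4, 7, 9 are pairwise coprime; by CRT there is a unique solution modulo M = 4 · 7 · 9 = 252.
Solve pairwise, accumulating the modulus:
  Start with x ≡ 1 (mod 4).
  Combine with x ≡ 1 (mod 7): since gcd(4, 7) = 1, we get a unique residue mod 28.
    Write x = 1 + 4·t and substitute into x ≡ 1 (mod 7): 4·t ≡ 1 − 1 = 0 (mod 7).
    The inverse of 4 mod 7 is 2 (since 4·2 = 8 = 1·7 + 1), so t ≡ 2·0 = 0 ≡ 0 (mod 7).
    Then x = 1 + 4·0 = 1, valid modulo lcm(4, 7) = 28: x ≡ 1 (mod 28).
  Combine with x ≡ 2 (mod 9): since gcd(28, 9) = 1, we get a unique residue mod 252.
    Write x = 1 + 28·t and substitute into x ≡ 2 (mod 9): 28·t ≡ 2 − 1 = 1 (mod 9).
    Reduce coefficients mod 9: 1·t ≡ 1 (mod 9).
    So t ≡ 1 (mod 9).
    Then x = 1 + 28·1 = 29, valid modulo lcm(28, 9) = 252: x ≡ 29 (mod 252).
Verify: 29 mod 4 = 1 ✓, 29 mod 7 = 1 ✓, 29 mod 9 = 2 ✓.

x ≡ 29 (mod 252).


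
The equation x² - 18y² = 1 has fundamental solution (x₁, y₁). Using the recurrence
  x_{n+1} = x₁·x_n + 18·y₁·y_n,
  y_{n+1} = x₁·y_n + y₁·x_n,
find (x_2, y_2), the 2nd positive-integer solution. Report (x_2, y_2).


Step 1: Find the fundamental solution (x₁, y₁) of x² - 18y² = 1.
  Expand √18 as a continued fraction. a₀ = ⌊√18⌋ = 4; iterate m_{k+1} = d_k·a_k − m_k, d_{k+1} = (18 − m_{k+1}²)/d_k, a_{k+1} = ⌊(a₀ + m_{k+1})/d_{k+1}⌋ (starting m₀ = 0, d₀ = 1), with convergents p_k = a_k·p_{k-1} + p_{k-2}, q_k = a_k·q_{k-1} + q_{k-2} (p₋₁ = 1, q₋₁ = 0):
  k = 0: a₀ = 4; p₀/q₀ = 4/1; p₀² − 18·q₀² = 16 − 18 = -2.
  k = 1: m = 4, d = 2, a = ⌊(4 + 4)/2⌋ = 4; p/q = (4·4 + 1)/(4·1 + 0) = 17/4; p² − 18·q² = 289 − 288 = 1.
  The first convergent with p² − 18·q² = 1 gives the fundamental solution (x₁, y₁) = (17, 4).
Step 2: Apply the recurrence (x_{n+1}, y_{n+1}) = (x₁x_n + 18y₁y_n, x₁y_n + y₁x_n) repeatedly.
  From (x_1, y_1) = (17, 4): x_2 = 17·17 + 18·4·4 = 577; y_2 = 17·4 + 4·17 = 136.
Step 3: Verify x_2² - 18·y_2² = 332929 - 332928 = 1 (should be 1). ✓

(x_1, y_1) = (17, 4); (x_2, y_2) = (577, 136).


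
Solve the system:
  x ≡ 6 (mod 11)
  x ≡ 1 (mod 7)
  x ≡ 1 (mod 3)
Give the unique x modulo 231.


Moduli 11, 7, 3 are pairwise coprime; by CRT there is a unique solution modulo M = 11 · 7 · 3 = 231.
Solve pairwise, accumulating the modulus:
  Start with x ≡ 6 (mod 11).
  Combine with x ≡ 1 (mod 7): since gcd(11, 7) = 1, we get a unique residue mod 77.
    Write x = 6 + 11·t and substitute into x ≡ 1 (mod 7): 11·t ≡ 1 − 6 = -5 (mod 7).
    Reduce coefficients mod 7: 4·t ≡ 2 (mod 7).
    The inverse of 4 mod 7 is 2 (since 4·2 = 8 = 1·7 + 1), so t ≡ 2·2 = 4 ≡ 4 (mod 7).
    Then x = 6 + 11·4 = 50, valid modulo lcm(11, 7) = 77: x ≡ 50 (mod 77).
  Combine with x ≡ 1 (mod 3): since gcd(77, 3) = 1, we get a unique residue mod 231.
    Write x = 50 + 77·t and substitute into x ≡ 1 (mod 3): 77·t ≡ 1 − 50 = -49 (mod 3).
    Reduce coefficients mod 3: 2·t ≡ 2 (mod 3).
    The inverse of 2 mod 3 is 2 (since 2·2 = 4 = 1·3 + 1), so t ≡ 2·2 = 4 ≡ 1 (mod 3).
    Then x = 50 + 77·1 = 127, valid modulo lcm(77, 3) = 231: x ≡ 127 (mod 231).
Verify: 127 mod 11 = 6 ✓, 127 mod 7 = 1 ✓, 127 mod 3 = 1 ✓.

x ≡ 127 (mod 231).


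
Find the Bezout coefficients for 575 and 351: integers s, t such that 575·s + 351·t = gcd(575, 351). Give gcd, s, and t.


Euclidean algorithm on (575, 351) — divide until remainder is 0:
  575 = 1 · 351 + 224
  351 = 1 · 224 + 127
  224 = 1 · 127 + 97
  127 = 1 · 97 + 30
  97 = 3 · 30 + 7
  30 = 4 · 7 + 2
  7 = 3 · 2 + 1
  2 = 2 · 1 + 0
gcd(575, 351) = 1.
Track Bezout coefficients alongside the remainders: start with r₀ = 575 = a·1 + b·0 (s = 1, t = 0) and r₁ = 351 = a·0 + b·1 (s = 0, t = 1); each new remainder r_{k+1} = r_{k-1} − q_k·r_k inherits s_{k+1} = s_{k-1} − q_k·s_k, t_{k+1} = t_{k-1} − q_k·t_k, so r_k = a·s_k + b·t_k at every step:
  q = 1: r = 224, s = 1 − 1·0 = 1, t = 0 − 1·1 = -1  (check: 575·1 + 351·(-1) = 224)
  q = 1: r = 127, s = 0 − 1·1 = -1, t = 1 − 1·(-1) = 2  (check: 575·(-1) + 351·2 = 127)
  q = 1: r = 97, s = 1 − 1·(-1) = 2, t = -1 − 1·2 = -3  (check: 575·2 + 351·(-3) = 97)
  q = 1: r = 30, s = -1 − 1·2 = -3, t = 2 − 1·(-3) = 5  (check: 575·(-3) + 351·5 = 30)
  q = 3: r = 7, s = 2 − 3·(-3) = 11, t = -3 − 3·5 = -18  (check: 575·11 + 351·(-18) = 7)
  q = 4: r = 2, s = -3 − 4·11 = -47, t = 5 − 4·(-18) = 77  (check: 575·(-47) + 351·77 = 2)
  q = 3: r = 1, s = 11 − 3·(-47) = 152, t = -18 − 3·77 = -249  (check: 575·152 + 351·(-249) = 1)
The row with r = 1 (the gcd) gives the Bezout coefficients s = 152, t = -249.
Result: 575 · (152) + 351 · (-249) = 1.

gcd(575, 351) = 1; s = 152, t = -249 (check: 575·152 + 351·(-249) = 1).


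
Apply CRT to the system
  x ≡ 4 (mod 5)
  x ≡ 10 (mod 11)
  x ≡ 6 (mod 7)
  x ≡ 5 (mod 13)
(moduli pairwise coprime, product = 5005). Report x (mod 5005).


Product of moduli M = 5 · 11 · 7 · 13 = 5005.
Merge one congruence at a time:
  Start: x ≡ 4 (mod 5).
  Combine with x ≡ 10 (mod 11); new modulus lcm = 55.
    Write x = 4 + 5·t and substitute into x ≡ 10 (mod 11): 5·t ≡ 10 − 4 = 6 (mod 11).
    The inverse of 5 mod 11 is 9 (since 5·9 = 45 = 4·11 + 1), so t ≡ 9·6 = 54 ≡ 10 (mod 11).
    Then x = 4 + 5·10 = 54, valid modulo lcm(5, 11) = 55: x ≡ 54 (mod 55).
  Combine with x ≡ 6 (mod 7); new modulus lcm = 385.
    Write x = 54 + 55·t and substitute into x ≡ 6 (mod 7): 55·t ≡ 6 − 54 = -48 (mod 7).
    Reduce coefficients mod 7: 6·t ≡ 1 (mod 7).
    The inverse of 6 mod 7 is 6 (since 6·6 = 36 = 5·7 + 1), so t ≡ 6·1 = 6 ≡ 6 (mod 7).
    Then x = 54 + 55·6 = 384, valid modulo lcm(55, 7) = 385: x ≡ 384 (mod 385).
  Combine with x ≡ 5 (mod 13); new modulus lcm = 5005.
    Write x = 384 + 385·t and substitute into x ≡ 5 (mod 13): 385·t ≡ 5 − 384 = -379 (mod 13).
    Reduce coefficients mod 13: 8·t ≡ 11 (mod 13).
    The inverse of 8 mod 13 is 5 (since 8·5 = 40 = 3·13 + 1), so t ≡ 5·11 = 55 ≡ 3 (mod 13).
    Then x = 384 + 385·3 = 1539, valid modulo lcm(385, 13) = 5005: x ≡ 1539 (mod 5005).
Verify against each original: 1539 mod 5 = 4, 1539 mod 11 = 10, 1539 mod 7 = 6, 1539 mod 13 = 5.

x ≡ 1539 (mod 5005).


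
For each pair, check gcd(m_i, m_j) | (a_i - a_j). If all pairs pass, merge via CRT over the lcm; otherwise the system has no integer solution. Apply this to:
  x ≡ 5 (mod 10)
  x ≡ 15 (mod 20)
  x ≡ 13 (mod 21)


Moduli 10, 20, 21 are not pairwise coprime, so CRT works modulo lcm(m_i) when all pairwise compatibility conditions hold.
Pairwise compatibility: gcd(m_i, m_j) must divide a_i - a_j for every pair.
Merge one congruence at a time:
  Start: x ≡ 5 (mod 10).
  Combine with x ≡ 15 (mod 20): gcd(10, 20) = 10; 15 - 5 = 10, which IS divisible by 10, so compatible.
    Write x = 5 + 10·t and substitute into x ≡ 15 (mod 20): 10·t ≡ 15 − 5 = 10 (mod 20).
    Divide the congruence (and modulus) by g = 10: 1·t ≡ 1 (mod 2).
    So t ≡ 1 (mod 2).
    Then x = 5 + 10·1 = 15, valid modulo lcm(10, 20) = 20: x ≡ 15 (mod 20).
  Combine with x ≡ 13 (mod 21): gcd(20, 21) = 1; 13 - 15 = -2, which IS divisible by 1, so compatible.
    Write x = 15 + 20·t and substitute into x ≡ 13 (mod 21): 20·t ≡ 13 − 15 = -2 (mod 21).
    Reduce coefficients mod 21: 20·t ≡ 19 (mod 21).
    The inverse of 20 mod 21 is 20 (since 20·20 = 400 = 19·21 + 1), so t ≡ 20·19 = 380 ≡ 2 (mod 21).
    Then x = 15 + 20·2 = 55, valid modulo lcm(20, 21) = 420: x ≡ 55 (mod 420).
Verify: 55 mod 10 = 5, 55 mod 20 = 15, 55 mod 21 = 13.

x ≡ 55 (mod 420).


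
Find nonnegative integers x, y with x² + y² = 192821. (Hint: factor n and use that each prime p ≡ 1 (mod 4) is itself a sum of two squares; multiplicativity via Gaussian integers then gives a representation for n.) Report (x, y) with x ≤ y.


Step 1: Factor n = 192821 = 29 · 61 · 109.
Step 2: Check the mod-4 condition on each prime factor: 29 ≡ 1 (mod 4), exponent 1; 61 ≡ 1 (mod 4), exponent 1; 109 ≡ 1 (mod 4), exponent 1.
All primes ≡ 3 (mod 4) appear to even exponent (or don't appear), so by the two-squares theorem n IS expressible as a sum of two squares.
Step 3: Build a representation. Here n = 29 · 61 · 109 is a product of primes ≡ 1 (mod 4). Each prime p ≡ 1 (mod 4) is itself a sum of two squares; find a² by testing p − a² for a perfect square:
  29: 29 − 1² = 28, 29 − 2² = 25 = 5² ⇒ 29 = 2² + 5².
  61: 61 − 1² = 60, 61 − 2² = 57, 61 − 3² = 52, 61 − 4² = 45, 61 − 5² = 36 = 6² ⇒ 61 = 5² + 6².
  109: 109 − 1² = 108, 109 − 2² = 105, 109 − 3² = 100 = 10² ⇒ 109 = 3² + 10².
  Combine using the Brahmagupta–Fibonacci identity (a² + b²)(c² + d²) = (ac − bd)² + (ad + bc)² = (ac + bd)² + (ad − bc)²:
  29 · 61 = 1769: from (2² + 5²)(5² + 6²), take (2·5 − 5·6, 2·6 + 5·5) = (10 − 30, 12 + 25) = (-20, 37); dropping signs (only squares matter) gives (20, 37); check 20² + 37² = 400 + 1369 = 1769 ✓.
  1769 · 109 = 192821: from (20² + 37²)(3² + 10²), take (20·3 − 37·10, 20·10 + 37·3) = (60 − 370, 200 + 111) = (-310, 311); dropping signs (only squares matter) gives (310, 311); check 310² + 311² = 96100 + 96721 = 192821 ✓.
Step 4: Order so x ≤ y and verify: 310² + 311² = 96100 + 96721 = 192821 = n. ✓

n = 192821 = 310² + 311² (one valid representation with x ≤ y).


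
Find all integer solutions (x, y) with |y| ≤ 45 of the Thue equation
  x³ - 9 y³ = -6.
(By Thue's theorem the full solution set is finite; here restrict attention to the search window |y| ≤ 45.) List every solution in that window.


The equation is x³ - 9y³ = -6. For fixed y, x³ = 9·y³ − 6, so a solution requires the RHS to be a perfect cube.
Strategy: iterate y from -45 to 45, compute RHS = 9·y³ − 6, and check whether it is a (positive or negative) perfect cube.
Check small values of y:
  y = 0: RHS = -6 is not a perfect cube.
  y = 1: RHS = 3 is not a perfect cube.
  y = -1: RHS = -15 is not a perfect cube.
  y = 2: RHS = 66 is not a perfect cube.
  y = -2: RHS = -78 is not a perfect cube.
  y = 3: RHS = 237 is not a perfect cube.
  y = -3: RHS = -249 is not a perfect cube.
Continuing the search up to |y| = 45 finds no solutions either.
No (x, y) in the scanned range satisfies the equation.

No integer solutions with |y| ≤ 45.


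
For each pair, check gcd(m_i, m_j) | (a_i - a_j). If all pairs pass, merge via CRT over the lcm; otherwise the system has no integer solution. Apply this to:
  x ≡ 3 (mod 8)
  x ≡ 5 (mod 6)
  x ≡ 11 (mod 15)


Moduli 8, 6, 15 are not pairwise coprime, so CRT works modulo lcm(m_i) when all pairwise compatibility conditions hold.
Pairwise compatibility: gcd(m_i, m_j) must divide a_i - a_j for every pair.
Merge one congruence at a time:
  Start: x ≡ 3 (mod 8).
  Combine with x ≡ 5 (mod 6): gcd(8, 6) = 2; 5 - 3 = 2, which IS divisible by 2, so compatible.
    Write x = 3 + 8·t and substitute into x ≡ 5 (mod 6): 8·t ≡ 5 − 3 = 2 (mod 6).
    Divide the congruence (and modulus) by g = 2: 4·t ≡ 1 (mod 3).
    Reduce coefficients mod 3: 1·t ≡ 1 (mod 3).
    So t ≡ 1 (mod 3).
    Then x = 3 + 8·1 = 11, valid modulo lcm(8, 6) = 24: x ≡ 11 (mod 24).
  Combine with x ≡ 11 (mod 15): gcd(24, 15) = 3; 11 - 11 = 0, which IS divisible by 3, so compatible.
    Write x = 11 + 24·t and substitute into x ≡ 11 (mod 15): 24·t ≡ 11 − 11 = 0 (mod 15).
    Divide the congruence (and modulus) by g = 3: 8·t ≡ 0 (mod 5).
    Reduce coefficients mod 5: 3·t ≡ 0 (mod 5).
    The inverse of 3 mod 5 is 2 (since 3·2 = 6 = 1·5 + 1), so t ≡ 2·0 = 0 ≡ 0 (mod 5).
    Then x = 11 + 24·0 = 11, valid modulo lcm(24, 15) = 120: x ≡ 11 (mod 120).
Verify: 11 mod 8 = 3, 11 mod 6 = 5, 11 mod 15 = 11.

x ≡ 11 (mod 120).


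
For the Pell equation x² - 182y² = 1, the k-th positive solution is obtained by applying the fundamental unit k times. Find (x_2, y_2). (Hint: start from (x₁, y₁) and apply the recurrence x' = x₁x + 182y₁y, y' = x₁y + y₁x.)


Step 1: Find the fundamental solution (x₁, y₁) of x² - 182y² = 1.
  Expand √182 as a continued fraction. a₀ = ⌊√182⌋ = 13; iterate m_{k+1} = d_k·a_k − m_k, d_{k+1} = (182 − m_{k+1}²)/d_k, a_{k+1} = ⌊(a₀ + m_{k+1})/d_{k+1}⌋ (starting m₀ = 0, d₀ = 1), with convergents p_k = a_k·p_{k-1} + p_{k-2}, q_k = a_k·q_{k-1} + q_{k-2} (p₋₁ = 1, q₋₁ = 0):
  k = 0: a₀ = 13; p₀/q₀ = 13/1; p₀² − 182·q₀² = 169 − 182 = -13.
  k = 1: m = 13, d = 13, a = ⌊(13 + 13)/13⌋ = 2; p/q = (2·13 + 1)/(2·1 + 0) = 27/2; p² − 182·q² = 729 − 728 = 1.
  The first convergent with p² − 182·q² = 1 gives the fundamental solution (x₁, y₁) = (27, 2).
Step 2: Apply the recurrence (x_{n+1}, y_{n+1}) = (x₁x_n + 182y₁y_n, x₁y_n + y₁x_n) repeatedly.
  From (x_1, y_1) = (27, 2): x_2 = 27·27 + 182·2·2 = 1457; y_2 = 27·2 + 2·27 = 108.
Step 3: Verify x_2² - 182·y_2² = 2122849 - 2122848 = 1 (should be 1). ✓

(x_1, y_1) = (27, 2); (x_2, y_2) = (1457, 108).


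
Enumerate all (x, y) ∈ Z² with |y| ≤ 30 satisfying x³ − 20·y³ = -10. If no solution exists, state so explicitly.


The equation is x³ - 20y³ = -10. For fixed y, x³ = 20·y³ − 10, so a solution requires the RHS to be a perfect cube.
Strategy: iterate y from -30 to 30, compute RHS = 20·y³ − 10, and check whether it is a (positive or negative) perfect cube.
Check small values of y:
  y = 0: RHS = -10 is not a perfect cube.
  y = 1: RHS = 10 is not a perfect cube.
  y = -1: RHS = -30 is not a perfect cube.
  y = 2: RHS = 150 is not a perfect cube.
  y = -2: RHS = -170 is not a perfect cube.
  y = 3: RHS = 530 is not a perfect cube.
  y = -3: RHS = -550 is not a perfect cube.
Continuing the search up to |y| = 30 finds no solutions either.
No (x, y) in the scanned range satisfies the equation.

No integer solutions with |y| ≤ 30.


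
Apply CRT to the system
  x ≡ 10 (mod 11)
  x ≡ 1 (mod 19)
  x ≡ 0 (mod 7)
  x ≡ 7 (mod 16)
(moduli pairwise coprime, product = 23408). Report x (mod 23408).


Product of moduli M = 11 · 19 · 7 · 16 = 23408.
Merge one congruence at a time:
  Start: x ≡ 10 (mod 11).
  Combine with x ≡ 1 (mod 19); new modulus lcm = 209.
    Write x = 10 + 11·t and substitute into x ≡ 1 (mod 19): 11·t ≡ 1 − 10 = -9 (mod 19).
    Reduce coefficients mod 19: 11·t ≡ 10 (mod 19).
    The inverse of 11 mod 19 is 7 (since 11·7 = 77 = 4·19 + 1), so t ≡ 7·10 = 70 ≡ 13 (mod 19).
    Then x = 10 + 11·13 = 153, valid modulo lcm(11, 19) = 209: x ≡ 153 (mod 209).
  Combine with x ≡ 0 (mod 7); new modulus lcm = 1463.
    Write x = 153 + 209·t and substitute into x ≡ 0 (mod 7): 209·t ≡ 0 − 153 = -153 (mod 7).
    Reduce coefficients mod 7: 6·t ≡ 1 (mod 7).
    The inverse of 6 mod 7 is 6 (since 6·6 = 36 = 5·7 + 1), so t ≡ 6·1 = 6 ≡ 6 (mod 7).
    Then x = 153 + 209·6 = 1407, valid modulo lcm(209, 7) = 1463: x ≡ 1407 (mod 1463).
  Combine with x ≡ 7 (mod 16); new modulus lcm = 23408.
    Write x = 1407 + 1463·t and substitute into x ≡ 7 (mod 16): 1463·t ≡ 7 − 1407 = -1400 (mod 16).
    Reduce coefficients mod 16: 7·t ≡ 8 (mod 16).
    The inverse of 7 mod 16 is 7 (since 7·7 = 49 = 3·16 + 1), so t ≡ 7·8 = 56 ≡ 8 (mod 16).
    Then x = 1407 + 1463·8 = 13111, valid modulo lcm(1463, 16) = 23408: x ≡ 13111 (mod 23408).
Verify against each original: 13111 mod 11 = 10, 13111 mod 19 = 1, 13111 mod 7 = 0, 13111 mod 16 = 7.

x ≡ 13111 (mod 23408).


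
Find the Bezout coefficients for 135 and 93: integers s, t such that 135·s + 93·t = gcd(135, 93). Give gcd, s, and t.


Euclidean algorithm on (135, 93) — divide until remainder is 0:
  135 = 1 · 93 + 42
  93 = 2 · 42 + 9
  42 = 4 · 9 + 6
  9 = 1 · 6 + 3
  6 = 2 · 3 + 0
gcd(135, 93) = 3.
Track Bezout coefficients alongside the remainders: start with r₀ = 135 = a·1 + b·0 (s = 1, t = 0) and r₁ = 93 = a·0 + b·1 (s = 0, t = 1); each new remainder r_{k+1} = r_{k-1} − q_k·r_k inherits s_{k+1} = s_{k-1} − q_k·s_k, t_{k+1} = t_{k-1} − q_k·t_k, so r_k = a·s_k + b·t_k at every step:
  q = 1: r = 42, s = 1 − 1·0 = 1, t = 0 − 1·1 = -1  (check: 135·1 + 93·(-1) = 42)
  q = 2: r = 9, s = 0 − 2·1 = -2, t = 1 − 2·(-1) = 3  (check: 135·(-2) + 93·3 = 9)
  q = 4: r = 6, s = 1 − 4·(-2) = 9, t = -1 − 4·3 = -13  (check: 135·9 + 93·(-13) = 6)
  q = 1: r = 3, s = -2 − 1·9 = -11, t = 3 − 1·(-13) = 16  (check: 135·(-11) + 93·16 = 3)
The row with r = 3 (the gcd) gives the Bezout coefficients s = -11, t = 16.
Result: 135 · (-11) + 93 · (16) = 3.

gcd(135, 93) = 3; s = -11, t = 16 (check: 135·(-11) + 93·16 = 3).


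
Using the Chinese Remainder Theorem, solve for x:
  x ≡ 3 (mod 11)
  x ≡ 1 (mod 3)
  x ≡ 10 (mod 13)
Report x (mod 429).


Moduli 11, 3, 13 are pairwise coprime; by CRT there is a unique solution modulo M = 11 · 3 · 13 = 429.
Solve pairwise, accumulating the modulus:
  Start with x ≡ 3 (mod 11).
  Combine with x ≡ 1 (mod 3): since gcd(11, 3) = 1, we get a unique residue mod 33.
    Write x = 3 + 11·t and substitute into x ≡ 1 (mod 3): 11·t ≡ 1 − 3 = -2 (mod 3).
    Reduce coefficients mod 3: 2·t ≡ 1 (mod 3).
    The inverse of 2 mod 3 is 2 (since 2·2 = 4 = 1·3 + 1), so t ≡ 2·1 = 2 ≡ 2 (mod 3).
    Then x = 3 + 11·2 = 25, valid modulo lcm(11, 3) = 33: x ≡ 25 (mod 33).
  Combine with x ≡ 10 (mod 13): since gcd(33, 13) = 1, we get a unique residue mod 429.
    Write x = 25 + 33·t and substitute into x ≡ 10 (mod 13): 33·t ≡ 10 − 25 = -15 (mod 13).
    Reduce coefficients mod 13: 7·t ≡ 11 (mod 13).
    The inverse of 7 mod 13 is 2 (since 7·2 = 14 = 1·13 + 1), so t ≡ 2·11 = 22 ≡ 9 (mod 13).
    Then x = 25 + 33·9 = 322, valid modulo lcm(33, 13) = 429: x ≡ 322 (mod 429).
Verify: 322 mod 11 = 3 ✓, 322 mod 3 = 1 ✓, 322 mod 13 = 10 ✓.

x ≡ 322 (mod 429).


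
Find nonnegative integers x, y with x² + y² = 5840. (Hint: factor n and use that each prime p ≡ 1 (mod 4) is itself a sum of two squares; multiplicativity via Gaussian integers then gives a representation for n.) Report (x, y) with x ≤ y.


Step 1: Factor n = 5840 = 2^4 · 5 · 73.
Step 2: Check the mod-4 condition on each prime factor: 2 = 2 (special); 5 ≡ 1 (mod 4), exponent 1; 73 ≡ 1 (mod 4), exponent 1.
All primes ≡ 3 (mod 4) appear to even exponent (or don't appear), so by the two-squares theorem n IS expressible as a sum of two squares.
Step 3: Build a representation. Group n = k² · m with k = 4 and m = 5 · 73 = 365 (a product of primes ≡ 1 (mod 4)); a representation of m scales to one of n via (k·x)² + (k·y)² = k²(x² + y²). Each prime p ≡ 1 (mod 4) is itself a sum of two squares; find a² by testing p − a² for a perfect square:
  5: 5 − 1² = 4 = 2² ⇒ 5 = 1² + 2².
  73: 73 − 1² = 72, 73 − 2² = 69, 73 − 3² = 64 = 8² ⇒ 73 = 3² + 8².
  Combine using the Brahmagupta–Fibonacci identity (a² + b²)(c² + d²) = (ac − bd)² + (ad + bc)² = (ac + bd)² + (ad − bc)²:
  5 · 73 = 365: from (1² + 2²)(3² + 8²), take (1·3 − 2·8, 1·8 + 2·3) = (3 − 16, 8 + 6) = (-13, 14); dropping signs (only squares matter) gives (13, 14); check 13² + 14² = 169 + 196 = 365 ✓.
  Scale by k = 4: (4·13, 4·14) = (52, 56).
Step 4: Order so x ≤ y and verify: 52² + 56² = 2704 + 3136 = 5840 = n. ✓

n = 5840 = 52² + 56² (one valid representation with x ≤ y).


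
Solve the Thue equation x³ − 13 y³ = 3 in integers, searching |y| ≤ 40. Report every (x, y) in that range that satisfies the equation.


The equation is x³ - 13y³ = 3. For fixed y, x³ = 13·y³ + 3, so a solution requires the RHS to be a perfect cube.
Strategy: iterate y from -40 to 40, compute RHS = 13·y³ + 3, and check whether it is a (positive or negative) perfect cube.
Check small values of y:
  y = 0: RHS = 3 is not a perfect cube.
  y = 1: RHS = 16 is not a perfect cube.
  y = -1: RHS = -10 is not a perfect cube.
  y = 2: RHS = 107 is not a perfect cube.
  y = -2: RHS = -101 is not a perfect cube.
  y = 3: RHS = 354 is not a perfect cube.
  y = -3: RHS = -348 is not a perfect cube.
Continuing the search up to |y| = 40 finds no solutions either.
No (x, y) in the scanned range satisfies the equation.

No integer solutions with |y| ≤ 40.


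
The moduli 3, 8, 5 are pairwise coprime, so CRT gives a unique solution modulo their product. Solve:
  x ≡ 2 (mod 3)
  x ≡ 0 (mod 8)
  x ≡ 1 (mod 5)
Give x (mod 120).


Moduli 3, 8, 5 are pairwise coprime; by CRT there is a unique solution modulo M = 3 · 8 · 5 = 120.
Solve pairwise, accumulating the modulus:
  Start with x ≡ 2 (mod 3).
  Combine with x ≡ 0 (mod 8): since gcd(3, 8) = 1, we get a unique residue mod 24.
    Write x = 2 + 3·t and substitute into x ≡ 0 (mod 8): 3·t ≡ 0 − 2 = -2 (mod 8).
    Reduce coefficients mod 8: 3·t ≡ 6 (mod 8).
    The inverse of 3 mod 8 is 3 (since 3·3 = 9 = 1·8 + 1), so t ≡ 3·6 = 18 ≡ 2 (mod 8).
    Then x = 2 + 3·2 = 8, valid modulo lcm(3, 8) = 24: x ≡ 8 (mod 24).
  Combine with x ≡ 1 (mod 5): since gcd(24, 5) = 1, we get a unique residue mod 120.
    Write x = 8 + 24·t and substitute into x ≡ 1 (mod 5): 24·t ≡ 1 − 8 = -7 (mod 5).
    Reduce coefficients mod 5: 4·t ≡ 3 (mod 5).
    The inverse of 4 mod 5 is 4 (since 4·4 = 16 = 3·5 + 1), so t ≡ 4·3 = 12 ≡ 2 (mod 5).
    Then x = 8 + 24·2 = 56, valid modulo lcm(24, 5) = 120: x ≡ 56 (mod 120).
Verify: 56 mod 3 = 2 ✓, 56 mod 8 = 0 ✓, 56 mod 5 = 1 ✓.

x ≡ 56 (mod 120).


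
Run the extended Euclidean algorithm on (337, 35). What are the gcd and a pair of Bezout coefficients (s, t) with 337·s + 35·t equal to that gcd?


Euclidean algorithm on (337, 35) — divide until remainder is 0:
  337 = 9 · 35 + 22
  35 = 1 · 22 + 13
  22 = 1 · 13 + 9
  13 = 1 · 9 + 4
  9 = 2 · 4 + 1
  4 = 4 · 1 + 0
gcd(337, 35) = 1.
Track Bezout coefficients alongside the remainders: start with r₀ = 337 = a·1 + b·0 (s = 1, t = 0) and r₁ = 35 = a·0 + b·1 (s = 0, t = 1); each new remainder r_{k+1} = r_{k-1} − q_k·r_k inherits s_{k+1} = s_{k-1} − q_k·s_k, t_{k+1} = t_{k-1} − q_k·t_k, so r_k = a·s_k + b·t_k at every step:
  q = 9: r = 22, s = 1 − 9·0 = 1, t = 0 − 9·1 = -9  (check: 337·1 + 35·(-9) = 22)
  q = 1: r = 13, s = 0 − 1·1 = -1, t = 1 − 1·(-9) = 10  (check: 337·(-1) + 35·10 = 13)
  q = 1: r = 9, s = 1 − 1·(-1) = 2, t = -9 − 1·10 = -19  (check: 337·2 + 35·(-19) = 9)
  q = 1: r = 4, s = -1 − 1·2 = -3, t = 10 − 1·(-19) = 29  (check: 337·(-3) + 35·29 = 4)
  q = 2: r = 1, s = 2 − 2·(-3) = 8, t = -19 − 2·29 = -77  (check: 337·8 + 35·(-77) = 1)
The row with r = 1 (the gcd) gives the Bezout coefficients s = 8, t = -77.
Result: 337 · (8) + 35 · (-77) = 1.

gcd(337, 35) = 1; s = 8, t = -77 (check: 337·8 + 35·(-77) = 1).


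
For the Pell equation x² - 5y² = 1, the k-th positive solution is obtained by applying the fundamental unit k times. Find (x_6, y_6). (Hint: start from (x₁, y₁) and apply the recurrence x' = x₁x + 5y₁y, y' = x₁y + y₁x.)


Step 1: Find the fundamental solution (x₁, y₁) of x² - 5y² = 1.
  Expand √5 as a continued fraction. a₀ = ⌊√5⌋ = 2; iterate m_{k+1} = d_k·a_k − m_k, d_{k+1} = (5 − m_{k+1}²)/d_k, a_{k+1} = ⌊(a₀ + m_{k+1})/d_{k+1}⌋ (starting m₀ = 0, d₀ = 1), with convergents p_k = a_k·p_{k-1} + p_{k-2}, q_k = a_k·q_{k-1} + q_{k-2} (p₋₁ = 1, q₋₁ = 0):
  k = 0: a₀ = 2; p₀/q₀ = 2/1; p₀² − 5·q₀² = 4 − 5 = -1.
  k = 1: m = 2, d = 1, a = ⌊(2 + 2)/1⌋ = 4; p/q = (4·2 + 1)/(4·1 + 0) = 9/4; p² − 5·q² = 81 − 80 = 1.
  The first convergent with p² − 5·q² = 1 gives the fundamental solution (x₁, y₁) = (9, 4).
Step 2: Apply the recurrence (x_{n+1}, y_{n+1}) = (x₁x_n + 5y₁y_n, x₁y_n + y₁x_n) repeatedly.
  From (x_1, y_1) = (9, 4): x_2 = 9·9 + 5·4·4 = 161; y_2 = 9·4 + 4·9 = 72.
  From (x_2, y_2) = (161, 72): x_3 = 9·161 + 5·4·72 = 2889; y_3 = 9·72 + 4·161 = 1292.
  From (x_3, y_3) = (2889, 1292): x_4 = 9·2889 + 5·4·1292 = 51841; y_4 = 9·1292 + 4·2889 = 23184.
  From (x_4, y_4) = (51841, 23184): x_5 = 9·51841 + 5·4·23184 = 930249; y_5 = 9·23184 + 4·51841 = 416020.
  From (x_5, y_5) = (930249, 416020): x_6 = 9·930249 + 5·4·416020 = 16692641; y_6 = 9·416020 + 4·930249 = 7465176.
Step 3: Verify x_6² - 5·y_6² = 278644263554881 - 278644263554880 = 1 (should be 1). ✓

(x_1, y_1) = (9, 4); (x_6, y_6) = (16692641, 7465176).


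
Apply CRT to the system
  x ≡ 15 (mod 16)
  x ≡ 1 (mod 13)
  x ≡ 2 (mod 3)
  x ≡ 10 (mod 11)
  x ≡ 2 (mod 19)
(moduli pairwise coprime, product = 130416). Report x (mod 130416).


Product of moduli M = 16 · 13 · 3 · 11 · 19 = 130416.
Merge one congruence at a time:
  Start: x ≡ 15 (mod 16).
  Combine with x ≡ 1 (mod 13); new modulus lcm = 208.
    Write x = 15 + 16·t and substitute into x ≡ 1 (mod 13): 16·t ≡ 1 − 15 = -14 (mod 13).
    Reduce coefficients mod 13: 3·t ≡ 12 (mod 13).
    The inverse of 3 mod 13 is 9 (since 3·9 = 27 = 2·13 + 1), so t ≡ 9·12 = 108 ≡ 4 (mod 13).
    Then x = 15 + 16·4 = 79, valid modulo lcm(16, 13) = 208: x ≡ 79 (mod 208).
  Combine with x ≡ 2 (mod 3); new modulus lcm = 624.
    Write x = 79 + 208·t and substitute into x ≡ 2 (mod 3): 208·t ≡ 2 − 79 = -77 (mod 3).
    Reduce coefficients mod 3: 1·t ≡ 1 (mod 3).
    So t ≡ 1 (mod 3).
    Then x = 79 + 208·1 = 287, valid modulo lcm(208, 3) = 624: x ≡ 287 (mod 624).
  Combine with x ≡ 10 (mod 11); new modulus lcm = 6864.
    Write x = 287 + 624·t and substitute into x ≡ 10 (mod 11): 624·t ≡ 10 − 287 = -277 (mod 11).
    Reduce coefficients mod 11: 8·t ≡ 9 (mod 11).
    The inverse of 8 mod 11 is 7 (since 8·7 = 56 = 5·11 + 1), so t ≡ 7·9 = 63 ≡ 8 (mod 11).
    Then x = 287 + 624·8 = 5279, valid modulo lcm(624, 11) = 6864: x ≡ 5279 (mod 6864).
  Combine with x ≡ 2 (mod 19); new modulus lcm = 130416.
    Write x = 5279 + 6864·t and substitute into x ≡ 2 (mod 19): 6864·t ≡ 2 − 5279 = -5277 (mod 19).
    Reduce coefficients mod 19: 5·t ≡ 5 (mod 19).
    The inverse of 5 mod 19 is 4 (since 5·4 = 20 = 1·19 + 1), so t ≡ 4·5 = 20 ≡ 1 (mod 19).
    Then x = 5279 + 6864·1 = 12143, valid modulo lcm(6864, 19) = 130416: x ≡ 12143 (mod 130416).
Verify against each original: 12143 mod 16 = 15, 12143 mod 13 = 1, 12143 mod 3 = 2, 12143 mod 11 = 10, 12143 mod 19 = 2.

x ≡ 12143 (mod 130416).
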